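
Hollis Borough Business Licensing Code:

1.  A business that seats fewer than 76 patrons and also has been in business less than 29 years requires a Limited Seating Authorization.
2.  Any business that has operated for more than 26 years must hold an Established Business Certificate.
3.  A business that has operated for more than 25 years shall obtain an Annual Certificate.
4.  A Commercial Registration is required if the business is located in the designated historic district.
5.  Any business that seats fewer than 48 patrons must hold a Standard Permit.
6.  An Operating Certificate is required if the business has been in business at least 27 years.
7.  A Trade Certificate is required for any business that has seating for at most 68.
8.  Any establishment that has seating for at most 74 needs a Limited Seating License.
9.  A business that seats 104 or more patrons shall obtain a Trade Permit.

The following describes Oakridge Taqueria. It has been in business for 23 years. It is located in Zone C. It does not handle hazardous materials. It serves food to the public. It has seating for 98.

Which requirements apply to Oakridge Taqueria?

None

1. seating 98 ≥ 76; years in business 23 < 29 → Limited Seating Authorization not required.
2. years in business 23 ≤ 26 → Established Business Certificate not required.
3. years in business 23 ≤ 25 → Annual Certificate not required.
4. is located in Zone C (not: is located in the designated historic district) → Commercial Registration not required.
5. seating 98 ≥ 48 → Standard Permit not required.
6. years in business 23 < 27 → Operating Certificate not required.
7. seating 98 > 68 → Trade Certificate not required.
8. seating 98 > 74 → Limited Seating License not required.
9. seating 98 < 104 → Trade Permit not required.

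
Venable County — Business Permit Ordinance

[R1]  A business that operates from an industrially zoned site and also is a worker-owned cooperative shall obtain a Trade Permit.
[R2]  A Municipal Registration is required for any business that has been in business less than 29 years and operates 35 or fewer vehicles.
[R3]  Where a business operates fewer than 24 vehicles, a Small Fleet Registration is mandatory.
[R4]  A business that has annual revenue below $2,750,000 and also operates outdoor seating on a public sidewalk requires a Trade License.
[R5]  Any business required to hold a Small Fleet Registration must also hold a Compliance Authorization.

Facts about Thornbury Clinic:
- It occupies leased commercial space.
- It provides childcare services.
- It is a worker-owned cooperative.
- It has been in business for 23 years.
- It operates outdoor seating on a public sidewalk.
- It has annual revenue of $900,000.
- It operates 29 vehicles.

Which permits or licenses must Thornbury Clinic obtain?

Municipal Registration, Trade License

[R1] occupies leased commercial space (not: operates from an industrially zoned site); is a worker-owned cooperative → Trade Permit not required.
[R2] years in business 23 < 29; vehicles 29 ≤ 35 → Municipal Registration required.
[R3] vehicles 29 ≥ 24 → Small Fleet Registration not required.
[R4] revenue $900,000 < $2,750,000; operates outdoor seating on a public sidewalk → Trade License required.
[R5] Small Fleet Registration is not required → no effect.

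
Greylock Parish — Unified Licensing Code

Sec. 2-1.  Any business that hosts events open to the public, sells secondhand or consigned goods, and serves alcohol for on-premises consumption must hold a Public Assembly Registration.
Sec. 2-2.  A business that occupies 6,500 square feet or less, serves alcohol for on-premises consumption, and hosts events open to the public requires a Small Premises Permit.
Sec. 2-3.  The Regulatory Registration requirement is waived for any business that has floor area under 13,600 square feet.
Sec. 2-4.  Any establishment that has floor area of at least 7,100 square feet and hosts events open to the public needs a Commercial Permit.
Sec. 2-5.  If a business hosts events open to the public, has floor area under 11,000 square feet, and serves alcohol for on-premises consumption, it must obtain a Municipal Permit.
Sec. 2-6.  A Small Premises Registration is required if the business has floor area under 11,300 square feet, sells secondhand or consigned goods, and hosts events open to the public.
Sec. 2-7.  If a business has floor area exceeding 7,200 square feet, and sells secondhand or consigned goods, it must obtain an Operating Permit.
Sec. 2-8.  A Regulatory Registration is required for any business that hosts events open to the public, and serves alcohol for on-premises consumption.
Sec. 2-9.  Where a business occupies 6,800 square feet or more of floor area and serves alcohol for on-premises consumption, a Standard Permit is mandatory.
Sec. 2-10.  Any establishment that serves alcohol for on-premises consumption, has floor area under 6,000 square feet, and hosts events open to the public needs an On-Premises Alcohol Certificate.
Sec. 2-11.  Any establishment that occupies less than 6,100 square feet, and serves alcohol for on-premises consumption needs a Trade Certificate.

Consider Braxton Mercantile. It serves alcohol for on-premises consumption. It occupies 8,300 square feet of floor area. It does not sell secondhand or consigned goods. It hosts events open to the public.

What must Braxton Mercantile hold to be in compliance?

Sec. 2-1. hosts events open to the public; does not sell secondhand or consigned goods; serves alcohol for on-premises consumption → Public Assembly Registration not required.
Sec. 2-2. floor area 8,300 square feet > 6,500 square feet; serves alcohol for on-premises consumption; hosts events open to the public → Small Premises Permit not required.
Sec. 2-3. floor area 8,300 square feet < 13,600 square feet → exempt from Regulatory Registration.
Sec. 2-4. floor area 8,300 square feet ≥ 7,100 square feet; hosts events open to the public → Commercial Permit required.
Sec. 2-5. hosts events open to the public; floor area 8,300 square feet < 11,000 square feet; serves alcohol for on-premises consumption → Municipal Permit required.
Sec. 2-6. floor area 8,300 square feet < 11,300 square feet; does not sell secondhand or consigned goods; hosts events open to the public → Small Premises Registration not required.
Sec. 2-7. floor area 8,300 square feet > 7,200 square feet; does not sell secondhand or consigned goods → Operating Permit not required.
Sec. 2-8. hosts events open to the public; serves alcohol for on-premises consumption → Regulatory Registration required.
Sec. 2-9. floor area 8,300 square feet ≥ 6,800 square feet; serves alcohol for on-premises consumption → Standard Permit required.
Sec. 2-10. serves alcohol for on-premises consumption; floor area 8,300 square feet ≥ 6,000 square feet; hosts events open to the public → On-Premises Alcohol Certificate not required.
Sec. 2-11. floor area 8,300 square feet ≥ 6,100 square feet; serves alcohol for on-premises consumption → Trade Certificate not required.

Commercial Permit, Municipal Permit, Standard Permit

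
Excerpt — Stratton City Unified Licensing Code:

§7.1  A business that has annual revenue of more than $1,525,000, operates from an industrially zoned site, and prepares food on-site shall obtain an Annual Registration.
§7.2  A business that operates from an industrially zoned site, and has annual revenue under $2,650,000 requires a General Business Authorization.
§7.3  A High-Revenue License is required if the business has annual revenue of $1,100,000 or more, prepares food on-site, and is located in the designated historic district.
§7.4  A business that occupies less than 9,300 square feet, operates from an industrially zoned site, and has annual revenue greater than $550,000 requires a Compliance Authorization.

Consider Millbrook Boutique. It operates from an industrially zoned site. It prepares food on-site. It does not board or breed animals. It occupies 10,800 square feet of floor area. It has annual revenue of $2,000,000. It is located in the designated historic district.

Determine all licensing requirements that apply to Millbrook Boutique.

§7.1 revenue $2,000,000 > $1,525,000; operates from an industrially zoned site; prepares food on-site → Annual Registration required.
§7.2 operates from an industrially zoned site; revenue $2,000,000 < $2,650,000 → General Business Authorization required.
§7.3 revenue $2,000,000 ≥ $1,100,000; prepares food on-site; is located in the designated historic district → High-Revenue License required.
§7.4 floor area 10,800 square feet ≥ 9,300 square feet; operates from an industrially zoned site; revenue $2,000,000 > $550,000 → Compliance Authorization not required.

Annual Registration, General Business Authorization, High-Revenue License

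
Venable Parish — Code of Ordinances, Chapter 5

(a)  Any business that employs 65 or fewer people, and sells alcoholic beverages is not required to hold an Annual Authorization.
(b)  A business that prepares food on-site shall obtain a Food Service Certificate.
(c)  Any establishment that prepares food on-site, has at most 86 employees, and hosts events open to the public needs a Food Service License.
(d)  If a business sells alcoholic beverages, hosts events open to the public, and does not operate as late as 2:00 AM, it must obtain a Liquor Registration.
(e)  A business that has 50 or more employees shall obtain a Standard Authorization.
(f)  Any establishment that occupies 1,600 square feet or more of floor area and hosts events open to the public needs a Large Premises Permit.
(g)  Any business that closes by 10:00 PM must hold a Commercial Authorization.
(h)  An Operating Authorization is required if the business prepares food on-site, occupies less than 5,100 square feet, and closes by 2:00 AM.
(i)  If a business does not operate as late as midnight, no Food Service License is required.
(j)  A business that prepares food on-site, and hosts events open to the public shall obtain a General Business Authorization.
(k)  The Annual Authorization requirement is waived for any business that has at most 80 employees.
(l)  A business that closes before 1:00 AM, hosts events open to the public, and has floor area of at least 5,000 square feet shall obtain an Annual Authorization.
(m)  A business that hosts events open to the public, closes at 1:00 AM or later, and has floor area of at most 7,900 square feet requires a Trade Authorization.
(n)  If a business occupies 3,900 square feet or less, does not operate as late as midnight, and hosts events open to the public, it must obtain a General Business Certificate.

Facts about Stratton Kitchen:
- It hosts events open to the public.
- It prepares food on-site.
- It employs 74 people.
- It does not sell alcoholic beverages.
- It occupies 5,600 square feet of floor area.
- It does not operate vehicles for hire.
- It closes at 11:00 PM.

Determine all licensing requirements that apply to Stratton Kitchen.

(a) employees 74 > 65; does not sell alcoholic beverages → Annual Authorization exemption does not apply.
(b) prepares food on-site → Food Service Certificate required.
(c) prepares food on-site; employees 74 ≤ 86; hosts events open to the public → Food Service License required.
(d) does not sell alcoholic beverages; hosts events open to the public; closes 11:00 PM, at/before 2:00 AM → Liquor Registration not required.
(e) employees 74 ≥ 50 → Standard Authorization required.
(f) floor area 5,600 square feet ≥ 1,600 square feet; hosts events open to the public → Large Premises Permit required.
(g) closes 11:00 PM, after 10:00 PM → Commercial Authorization not required.
(h) prepares food on-site; floor area 5,600 square feet ≥ 5,100 square feet; closes 11:00 PM, at/before 2:00 AM → Operating Authorization not required.
(i) closes 11:00 PM, at/before midnight → exempt from Food Service License.
(j) prepares food on-site; hosts events open to the public → General Business Authorization required.
(k) employees 74 ≤ 80 → exempt from Annual Authorization.
(l) closes 11:00 PM, at/before 1:00 AM; hosts events open to the public; floor area 5,600 square feet ≥ 5,000 square feet → Annual Authorization required.
(m) hosts events open to the public; closes 11:00 PM, at/before 1:00 AM; floor area 5,600 square feet ≤ 7,900 square feet → Trade Authorization not required.
(n) floor area 5,600 square feet > 3,900 square feet; closes 11:00 PM, at/before midnight; hosts events open to the public → General Business Certificate not required.

Food Service Certificate, General Business Authorization, Large Premises Permit, Standard Authorization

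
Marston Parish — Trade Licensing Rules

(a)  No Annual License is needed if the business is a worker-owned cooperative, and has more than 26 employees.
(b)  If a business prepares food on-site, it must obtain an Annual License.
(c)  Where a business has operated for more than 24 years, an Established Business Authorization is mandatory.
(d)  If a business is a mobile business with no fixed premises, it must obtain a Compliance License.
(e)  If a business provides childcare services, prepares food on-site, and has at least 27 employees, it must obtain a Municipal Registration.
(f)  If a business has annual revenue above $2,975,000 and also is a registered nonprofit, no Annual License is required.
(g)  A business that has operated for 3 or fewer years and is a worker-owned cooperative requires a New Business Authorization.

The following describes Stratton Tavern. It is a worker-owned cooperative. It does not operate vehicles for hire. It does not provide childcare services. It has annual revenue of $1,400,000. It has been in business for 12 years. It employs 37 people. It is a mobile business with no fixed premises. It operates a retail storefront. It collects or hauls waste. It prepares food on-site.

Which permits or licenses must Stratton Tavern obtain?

(a) is a worker-owned cooperative; employees 37 > 26 → exempt from Annual License.
(b) prepares food on-site → Annual License required.
(c) years in business 12 ≤ 24 → Established Business Authorization not required.
(d) is a mobile business with no fixed premises → Compliance License required.
(e) does not provide childcare services; prepares food on-site; employees 37 ≥ 27 → Municipal Registration not required.
(f) revenue $1,400,000 ≤ $2,975,000; is a worker-owned cooperative (not: is a registered nonprofit) → Annual License exemption does not apply.
(g) years in business 12 > 3; is a worker-owned cooperative → New Business Authorization not required.

Compliance License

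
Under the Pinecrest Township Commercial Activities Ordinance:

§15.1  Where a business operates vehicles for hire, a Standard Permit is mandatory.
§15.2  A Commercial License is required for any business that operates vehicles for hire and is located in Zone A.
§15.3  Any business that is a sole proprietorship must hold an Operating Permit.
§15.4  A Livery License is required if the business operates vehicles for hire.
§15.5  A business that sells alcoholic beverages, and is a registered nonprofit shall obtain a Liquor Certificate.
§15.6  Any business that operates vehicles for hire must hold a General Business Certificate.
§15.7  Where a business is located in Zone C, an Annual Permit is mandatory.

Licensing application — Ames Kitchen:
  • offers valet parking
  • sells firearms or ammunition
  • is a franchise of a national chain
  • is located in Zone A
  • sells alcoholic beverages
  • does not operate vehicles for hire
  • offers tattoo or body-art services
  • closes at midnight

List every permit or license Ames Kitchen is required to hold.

§15.1 does not operate vehicles for hire → Standard Permit not required.
§15.2 does not operate vehicles for hire; is located in Zone A → Commercial License not required.
§15.3 is a franchise of a national chain (not: is a sole proprietorship) → Operating Permit not required.
§15.4 does not operate vehicles for hire → Livery License not required.
§15.5 sells alcoholic beverages; is a franchise of a national chain (not: is a registered nonprofit) → Liquor Certificate not required.
§15.6 does not operate vehicles for hire → General Business Certificate not required.
§15.7 is located in Zone A (not: is located in Zone C) → Annual Permit not required.

None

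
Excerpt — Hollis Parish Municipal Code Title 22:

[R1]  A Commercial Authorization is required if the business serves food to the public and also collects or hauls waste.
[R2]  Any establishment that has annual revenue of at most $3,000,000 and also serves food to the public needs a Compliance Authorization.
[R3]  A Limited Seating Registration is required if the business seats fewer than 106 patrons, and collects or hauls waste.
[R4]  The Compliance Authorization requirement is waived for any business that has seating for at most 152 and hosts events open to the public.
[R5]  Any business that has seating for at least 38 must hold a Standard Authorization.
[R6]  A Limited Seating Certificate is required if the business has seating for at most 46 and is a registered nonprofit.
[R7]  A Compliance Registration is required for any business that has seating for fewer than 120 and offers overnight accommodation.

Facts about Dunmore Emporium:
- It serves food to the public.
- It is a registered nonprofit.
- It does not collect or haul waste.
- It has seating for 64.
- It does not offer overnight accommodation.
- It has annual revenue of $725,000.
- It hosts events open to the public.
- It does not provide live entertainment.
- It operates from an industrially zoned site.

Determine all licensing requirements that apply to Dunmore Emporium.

Standard Authorization

[R1] serves food to the public; does not collect or haul waste → Commercial Authorization not required.
[R2] revenue $725,000 ≤ $3,000,000; serves food to the public → Compliance Authorization required.
[R3] seating 64 < 106; does not collect or haul waste → Limited Seating Registration not required.
[R4] seating 64 ≤ 152; hosts events open to the public → exempt from Compliance Authorization.
[R5] seating 64 ≥ 38 → Standard Authorization required.
[R6] seating 64 > 46; is a registered nonprofit → Limited Seating Certificate not required.
[R7] seating 64 < 120; does not offer overnight accommodation → Compliance Registration not required.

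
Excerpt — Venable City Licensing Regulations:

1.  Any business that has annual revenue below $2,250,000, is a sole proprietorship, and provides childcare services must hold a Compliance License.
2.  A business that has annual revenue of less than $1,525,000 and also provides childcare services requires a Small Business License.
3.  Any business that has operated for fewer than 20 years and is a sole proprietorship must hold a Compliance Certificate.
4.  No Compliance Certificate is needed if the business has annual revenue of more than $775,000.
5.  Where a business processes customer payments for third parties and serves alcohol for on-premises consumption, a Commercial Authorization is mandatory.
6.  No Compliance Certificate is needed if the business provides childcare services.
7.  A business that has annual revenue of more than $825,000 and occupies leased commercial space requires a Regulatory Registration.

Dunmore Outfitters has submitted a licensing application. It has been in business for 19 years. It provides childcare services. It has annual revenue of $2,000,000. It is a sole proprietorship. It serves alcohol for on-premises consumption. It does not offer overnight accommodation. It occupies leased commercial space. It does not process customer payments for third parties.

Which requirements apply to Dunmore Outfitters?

Compliance License, Regulatory Registration

1. revenue $2,000,000 < $2,250,000; is a sole proprietorship; provides childcare services → Compliance License required.
2. revenue $2,000,000 ≥ $1,525,000; provides childcare services → Small Business License not required.
3. years in business 19 < 20; is a sole proprietorship → Compliance Certificate required.
4. revenue $2,000,000 > $775,000 → exempt from Compliance Certificate.
5. does not process customer payments for third parties; serves alcohol for on-premises consumption → Commercial Authorization not required.
6. provides childcare services → exempt from Compliance Certificate.
7. revenue $2,000,000 > $825,000; occupies leased commercial space → Regulatory Registration required.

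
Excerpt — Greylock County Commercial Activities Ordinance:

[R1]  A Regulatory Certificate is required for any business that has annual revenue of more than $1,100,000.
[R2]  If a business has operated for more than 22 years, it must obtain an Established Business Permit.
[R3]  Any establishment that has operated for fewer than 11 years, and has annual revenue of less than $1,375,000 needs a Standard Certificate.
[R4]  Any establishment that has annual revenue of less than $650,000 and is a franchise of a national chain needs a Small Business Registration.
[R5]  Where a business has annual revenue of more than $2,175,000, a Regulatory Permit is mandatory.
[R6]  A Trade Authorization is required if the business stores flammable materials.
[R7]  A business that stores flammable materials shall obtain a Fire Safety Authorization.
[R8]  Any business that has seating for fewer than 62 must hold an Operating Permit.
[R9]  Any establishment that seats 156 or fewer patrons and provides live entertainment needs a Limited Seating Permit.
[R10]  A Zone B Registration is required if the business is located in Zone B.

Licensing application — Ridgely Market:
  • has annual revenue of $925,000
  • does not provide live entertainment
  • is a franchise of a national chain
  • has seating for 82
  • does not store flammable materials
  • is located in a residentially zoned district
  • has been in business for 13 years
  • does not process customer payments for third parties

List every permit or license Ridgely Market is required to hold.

[R1] revenue $925,000 ≤ $1,100,000 → Regulatory Certificate not required.
[R2] years in business 13 ≤ 22 → Established Business Permit not required.
[R3] years in business 13 ≥ 11; revenue $925,000 < $1,375,000 → Standard Certificate not required.
[R4] revenue $925,000 ≥ $650,000; is a franchise of a national chain → Small Business Registration not required.
[R5] revenue $925,000 ≤ $2,175,000 → Regulatory Permit not required.
[R6] does not store flammable materials → Trade Authorization not required.
[R7] does not store flammable materials → Fire Safety Authorization not required.
[R8] seating 82 ≥ 62 → Operating Permit not required.
[R9] seating 82 ≤ 156; does not provide live entertainment → Limited Seating Permit not required.
[R10] is located in a residentially zoned district (not: is located in Zone B) → Zone B Registration not required.

None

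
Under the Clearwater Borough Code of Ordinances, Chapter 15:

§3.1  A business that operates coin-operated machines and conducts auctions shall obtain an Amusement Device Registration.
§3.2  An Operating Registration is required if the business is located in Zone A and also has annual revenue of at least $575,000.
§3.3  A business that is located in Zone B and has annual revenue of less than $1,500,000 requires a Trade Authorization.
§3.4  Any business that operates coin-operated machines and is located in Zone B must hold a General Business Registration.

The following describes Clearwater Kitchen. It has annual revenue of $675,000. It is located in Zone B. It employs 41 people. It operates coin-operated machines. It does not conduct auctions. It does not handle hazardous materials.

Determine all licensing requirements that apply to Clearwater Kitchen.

§3.1 operates coin-operated machines; does not conduct auctions → Amusement Device Registration not required.
§3.2 is located in Zone B (not: is located in Zone A); revenue $675,000 ≥ $575,000 → Operating Registration not required.
§3.3 is located in Zone B; revenue $675,000 < $1,500,000 → Trade Authorization required.
§3.4 operates coin-operated machines; is located in Zone B → General Business Registration required.

General Business Registration, Trade Authorization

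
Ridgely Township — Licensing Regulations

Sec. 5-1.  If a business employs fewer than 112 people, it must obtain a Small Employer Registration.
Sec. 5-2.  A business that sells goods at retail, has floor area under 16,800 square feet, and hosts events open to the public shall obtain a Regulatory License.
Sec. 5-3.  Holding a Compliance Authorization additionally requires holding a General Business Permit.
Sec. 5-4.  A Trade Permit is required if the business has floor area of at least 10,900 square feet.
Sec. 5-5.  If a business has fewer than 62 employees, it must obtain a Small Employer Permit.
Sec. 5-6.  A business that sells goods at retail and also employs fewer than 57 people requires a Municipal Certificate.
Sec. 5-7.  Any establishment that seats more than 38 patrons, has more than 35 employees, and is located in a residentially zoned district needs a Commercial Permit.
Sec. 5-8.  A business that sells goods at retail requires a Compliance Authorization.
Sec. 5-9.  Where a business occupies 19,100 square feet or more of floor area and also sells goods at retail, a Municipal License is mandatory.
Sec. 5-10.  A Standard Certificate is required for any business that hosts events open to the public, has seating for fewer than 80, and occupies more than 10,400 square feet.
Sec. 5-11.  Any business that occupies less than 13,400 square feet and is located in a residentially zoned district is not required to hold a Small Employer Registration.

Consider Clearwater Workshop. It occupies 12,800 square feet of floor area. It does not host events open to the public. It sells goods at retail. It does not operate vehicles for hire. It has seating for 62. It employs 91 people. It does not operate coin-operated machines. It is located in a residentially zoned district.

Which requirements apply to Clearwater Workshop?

Commercial Permit, Compliance Authorization, General Business Permit, Trade Permit

Sec. 5-1. employees 91 < 112 → Small Employer Registration required.
Sec. 5-2. sells goods at retail; floor area 12,800 square feet < 16,800 square feet; does not host events open to the public → Regulatory License not required.
Sec. 5-3. Compliance Authorization is required → General Business Permit also required.
Sec. 5-4. floor area 12,800 square feet ≥ 10,900 square feet → Trade Permit required.
Sec. 5-5. employees 91 ≥ 62 → Small Employer Permit not required.
Sec. 5-6. sells goods at retail; employees 91 ≥ 57 → Municipal Certificate not required.
Sec. 5-7. seating 62 > 38; employees 91 > 35; is located in a residentially zoned district → Commercial Permit required.
Sec. 5-8. sells goods at retail → Compliance Authorization required.
Sec. 5-9. floor area 12,800 square feet < 19,100 square feet; sells goods at retail → Municipal License not required.
Sec. 5-10. does not host events open to the public; seating 62 < 80; floor area 12,800 square feet > 10,400 square feet → Standard Certificate not required.
Sec. 5-11. floor area 12,800 square feet < 13,400 square feet; is located in a residentially zoned district → exempt from Small Employer Registration.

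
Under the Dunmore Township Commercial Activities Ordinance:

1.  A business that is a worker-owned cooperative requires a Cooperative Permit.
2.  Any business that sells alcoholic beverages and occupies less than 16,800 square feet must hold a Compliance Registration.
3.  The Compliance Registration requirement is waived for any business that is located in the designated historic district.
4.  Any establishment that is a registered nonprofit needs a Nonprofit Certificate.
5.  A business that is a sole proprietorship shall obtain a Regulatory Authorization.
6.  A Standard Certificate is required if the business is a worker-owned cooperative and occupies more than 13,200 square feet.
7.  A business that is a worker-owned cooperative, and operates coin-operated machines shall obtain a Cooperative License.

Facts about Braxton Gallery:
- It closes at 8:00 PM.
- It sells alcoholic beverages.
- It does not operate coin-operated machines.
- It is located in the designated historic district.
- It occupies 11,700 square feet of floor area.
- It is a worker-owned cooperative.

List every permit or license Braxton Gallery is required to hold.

Cooperative Permit

1. is a worker-owned cooperative → Cooperative Permit required.
2. sells alcoholic beverages; floor area 11,700 square feet < 16,800 square feet → Compliance Registration required.
3. is located in the designated historic district → exempt from Compliance Registration.
4. is a worker-owned cooperative (not: is a registered nonprofit) → Nonprofit Certificate not required.
5. is a worker-owned cooperative (not: is a sole proprietorship) → Regulatory Authorization not required.
6. is a worker-owned cooperative; floor area 11,700 square feet ≤ 13,200 square feet → Standard Certificate not required.
7. is a worker-owned cooperative; does not operate coin-operated machines → Cooperative License not required.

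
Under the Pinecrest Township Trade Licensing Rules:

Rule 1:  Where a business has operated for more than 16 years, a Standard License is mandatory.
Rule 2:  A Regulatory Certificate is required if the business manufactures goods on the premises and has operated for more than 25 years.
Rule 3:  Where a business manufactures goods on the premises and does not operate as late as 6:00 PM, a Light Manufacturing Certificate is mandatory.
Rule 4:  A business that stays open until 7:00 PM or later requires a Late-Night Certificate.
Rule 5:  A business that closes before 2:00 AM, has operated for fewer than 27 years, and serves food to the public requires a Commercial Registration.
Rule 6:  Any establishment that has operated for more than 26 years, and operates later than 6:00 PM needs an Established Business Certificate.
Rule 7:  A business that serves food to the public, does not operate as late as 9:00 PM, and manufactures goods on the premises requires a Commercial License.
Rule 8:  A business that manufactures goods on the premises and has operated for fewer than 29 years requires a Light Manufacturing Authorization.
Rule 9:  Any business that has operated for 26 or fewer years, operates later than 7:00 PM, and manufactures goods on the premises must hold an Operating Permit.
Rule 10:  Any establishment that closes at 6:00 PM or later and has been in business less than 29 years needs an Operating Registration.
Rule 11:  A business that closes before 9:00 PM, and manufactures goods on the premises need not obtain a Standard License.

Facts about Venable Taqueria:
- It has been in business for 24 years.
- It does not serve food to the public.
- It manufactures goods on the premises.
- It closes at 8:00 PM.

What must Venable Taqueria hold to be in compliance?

Rule 1: years in business 24 > 16 → Standard License required.
Rule 2: manufactures goods on the premises; years in business 24 ≤ 25 → Regulatory Certificate not required.
Rule 3: manufactures goods on the premises; closes 8:00 PM, after 6:00 PM → Light Manufacturing Certificate not required.
Rule 4: closes 8:00 PM, after 7:00 PM → Late-Night Certificate required.
Rule 5: closes 8:00 PM, at/before 2:00 AM; years in business 24 < 27; does not serve food to the public → Commercial Registration not required.
Rule 6: years in business 24 ≤ 26; closes 8:00 PM, after 6:00 PM → Established Business Certificate not required.
Rule 7: does not serve food to the public; closes 8:00 PM, at/before 9:00 PM; manufactures goods on the premises → Commercial License not required.
Rule 8: manufactures goods on the premises; years in business 24 < 29 → Light Manufacturing Authorization required.
Rule 9: years in business 24 ≤ 26; closes 8:00 PM, after 7:00 PM; manufactures goods on the premises → Operating Permit required.
Rule 10: closes 8:00 PM, after 6:00 PM; years in business 24 < 29 → Operating Registration required.
Rule 11: closes 8:00 PM, at/before 9:00 PM; manufactures goods on the premises → exempt from Standard License.

Late-Night Certificate, Light Manufacturing Authorization, Operating Permit, Operating Registration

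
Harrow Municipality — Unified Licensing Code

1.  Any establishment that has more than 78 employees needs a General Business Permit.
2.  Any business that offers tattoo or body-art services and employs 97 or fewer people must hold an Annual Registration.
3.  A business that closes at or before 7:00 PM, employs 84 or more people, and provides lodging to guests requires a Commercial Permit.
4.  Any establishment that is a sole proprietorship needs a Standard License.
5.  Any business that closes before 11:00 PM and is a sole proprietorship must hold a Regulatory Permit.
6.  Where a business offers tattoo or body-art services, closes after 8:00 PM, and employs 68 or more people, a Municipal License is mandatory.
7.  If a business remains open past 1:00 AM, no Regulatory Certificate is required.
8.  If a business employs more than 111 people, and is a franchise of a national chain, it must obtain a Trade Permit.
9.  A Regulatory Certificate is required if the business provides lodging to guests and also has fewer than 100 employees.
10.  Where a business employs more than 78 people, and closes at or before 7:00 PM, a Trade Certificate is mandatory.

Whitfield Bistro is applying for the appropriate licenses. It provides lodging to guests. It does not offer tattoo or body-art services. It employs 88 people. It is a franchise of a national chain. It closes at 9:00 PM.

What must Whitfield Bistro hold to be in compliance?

1. employees 88 > 78 → General Business Permit required.
2. does not offer tattoo or body-art services; employees 88 ≤ 97 → Annual Registration not required.
3. closes 9:00 PM, after 7:00 PM; employees 88 ≥ 84; provides lodging to guests → Commercial Permit not required.
4. is a franchise of a national chain (not: is a sole proprietorship) → Standard License not required.
5. closes 9:00 PM, at/before 11:00 PM; is a franchise of a national chain (not: is a sole proprietorship) → Regulatory Permit not required.
6. does not offer tattoo or body-art services; closes 9:00 PM, after 8:00 PM; employees 88 ≥ 68 → Municipal License not required.
7. closes 9:00 PM, at/before 1:00 AM → Regulatory Certificate exemption does not apply.
8. employees 88 ≤ 111; is a franchise of a national chain → Trade Permit not required.
9. provides lodging to guests; employees 88 < 100 → Regulatory Certificate required.
10. employees 88 > 78; closes 9:00 PM, after 7:00 PM → Trade Certificate not required.

General Business Permit, Regulatory Certificate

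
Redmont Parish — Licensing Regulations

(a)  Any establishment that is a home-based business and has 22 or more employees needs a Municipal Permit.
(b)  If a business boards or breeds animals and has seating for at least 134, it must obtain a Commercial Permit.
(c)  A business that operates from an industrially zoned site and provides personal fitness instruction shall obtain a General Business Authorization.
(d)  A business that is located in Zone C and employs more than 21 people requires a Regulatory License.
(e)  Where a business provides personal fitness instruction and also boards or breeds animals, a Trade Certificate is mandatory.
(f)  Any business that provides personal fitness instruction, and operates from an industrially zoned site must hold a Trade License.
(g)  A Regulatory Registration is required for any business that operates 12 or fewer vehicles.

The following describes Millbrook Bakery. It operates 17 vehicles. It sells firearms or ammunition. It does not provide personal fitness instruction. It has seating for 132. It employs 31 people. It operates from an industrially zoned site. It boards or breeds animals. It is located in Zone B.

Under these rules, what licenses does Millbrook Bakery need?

None

(a) operates from an industrially zoned site (not: is a home-based business); employees 31 ≥ 22 → Municipal Permit not required.
(b) boards or breeds animals; seating 132 < 134 → Commercial Permit not required.
(c) operates from an industrially zoned site; does not provide personal fitness instruction → General Business Authorization not required.
(d) is located in Zone B (not: is located in Zone C); employees 31 > 21 → Regulatory License not required.
(e) does not provide personal fitness instruction; boards or breeds animals → Trade Certificate not required.
(f) does not provide personal fitness instruction; operates from an industrially zoned site → Trade License not required.
(g) vehicles 17 > 12 → Regulatory Registration not required.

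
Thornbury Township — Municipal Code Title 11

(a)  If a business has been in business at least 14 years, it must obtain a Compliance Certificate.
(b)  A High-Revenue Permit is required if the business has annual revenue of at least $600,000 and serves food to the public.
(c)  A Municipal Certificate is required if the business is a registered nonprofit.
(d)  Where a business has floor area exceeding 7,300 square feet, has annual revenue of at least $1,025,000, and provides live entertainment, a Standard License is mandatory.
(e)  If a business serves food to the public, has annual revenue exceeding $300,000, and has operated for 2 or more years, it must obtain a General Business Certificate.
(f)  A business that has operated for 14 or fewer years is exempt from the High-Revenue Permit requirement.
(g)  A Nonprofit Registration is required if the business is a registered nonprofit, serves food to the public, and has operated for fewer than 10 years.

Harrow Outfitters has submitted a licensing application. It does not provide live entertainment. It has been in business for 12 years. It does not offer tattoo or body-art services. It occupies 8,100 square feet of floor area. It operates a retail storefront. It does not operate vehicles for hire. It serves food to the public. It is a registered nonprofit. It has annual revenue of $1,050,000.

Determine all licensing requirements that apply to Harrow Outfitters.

(a) years in business 12 < 14 → Compliance Certificate not required.
(b) revenue $1,050,000 ≥ $600,000; serves food to the public → High-Revenue Permit required.
(c) is a registered nonprofit → Municipal Certificate required.
(d) floor area 8,100 square feet > 7,300 square feet; revenue $1,050,000 ≥ $1,025,000; does not provide live entertainment → Standard License not required.
(e) serves food to the public; revenue $1,050,000 > $300,000; years in business 12 ≥ 2 → General Business Certificate required.
(f) years in business 12 ≤ 14 → exempt from High-Revenue Permit.
(g) is a registered nonprofit; serves food to the public; years in business 12 ≥ 10 → Nonprofit Registration not required.

General Business Certificate, Municipal Certificate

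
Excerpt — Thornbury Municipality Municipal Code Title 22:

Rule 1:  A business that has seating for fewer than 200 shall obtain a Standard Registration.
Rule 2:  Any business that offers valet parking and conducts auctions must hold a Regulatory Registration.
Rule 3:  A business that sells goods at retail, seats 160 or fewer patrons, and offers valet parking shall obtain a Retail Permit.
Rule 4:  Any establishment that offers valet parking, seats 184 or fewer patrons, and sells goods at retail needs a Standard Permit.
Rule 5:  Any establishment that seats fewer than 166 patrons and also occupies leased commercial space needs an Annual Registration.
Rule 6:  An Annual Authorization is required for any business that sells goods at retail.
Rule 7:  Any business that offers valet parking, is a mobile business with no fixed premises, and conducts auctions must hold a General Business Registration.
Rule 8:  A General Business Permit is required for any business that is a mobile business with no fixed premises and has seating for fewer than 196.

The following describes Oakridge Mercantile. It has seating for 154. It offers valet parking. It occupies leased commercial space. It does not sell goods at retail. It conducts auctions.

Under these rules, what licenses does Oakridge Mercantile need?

Rule 1: seating 154 < 200 → Standard Registration required.
Rule 2: offers valet parking; conducts auctions → Regulatory Registration required.
Rule 3: does not sell goods at retail; seating 154 ≤ 160; offers valet parking → Retail Permit not required.
Rule 4: offers valet parking; seating 154 ≤ 184; does not sell goods at retail → Standard Permit not required.
Rule 5: seating 154 < 166; occupies leased commercial space → Annual Registration required.
Rule 6: does not sell goods at retail → Annual Authorization not required.
Rule 7: offers valet parking; occupies leased commercial space (not: is a mobile business with no fixed premises); conducts auctions → General Business Registration not required.
Rule 8: occupies leased commercial space (not: is a mobile business with no fixed premises); seating 154 < 196 → General Business Permit not required.

Annual Registration, Regulatory Registration, Standard Registration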